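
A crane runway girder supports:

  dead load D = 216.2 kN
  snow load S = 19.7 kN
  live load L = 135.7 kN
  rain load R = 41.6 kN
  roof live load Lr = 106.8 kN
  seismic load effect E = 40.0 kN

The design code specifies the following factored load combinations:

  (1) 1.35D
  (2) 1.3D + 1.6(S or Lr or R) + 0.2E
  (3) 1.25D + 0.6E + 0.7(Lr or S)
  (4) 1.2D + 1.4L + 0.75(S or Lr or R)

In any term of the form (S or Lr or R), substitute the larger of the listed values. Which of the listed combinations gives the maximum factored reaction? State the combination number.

Combination 4

(S or Lr or R) → Lr = 106.8 kN; (Lr or S) → Lr = 106.8 kN.
(1) 1.35(216.2) = 291.9
(2) 1.3(216.2) + 1.6(106.8) + 0.2(40.0) = 459.9
(3) 1.25(216.2) + 0.6(40.0) + 0.7(106.8) = 369.0
(4) 1.2(216.2) + 1.4(135.7) + 0.75(106.8) = 259.4 + 190.0 + 80.1 = 529.5
The largest value is 529.5 kN from combination 4.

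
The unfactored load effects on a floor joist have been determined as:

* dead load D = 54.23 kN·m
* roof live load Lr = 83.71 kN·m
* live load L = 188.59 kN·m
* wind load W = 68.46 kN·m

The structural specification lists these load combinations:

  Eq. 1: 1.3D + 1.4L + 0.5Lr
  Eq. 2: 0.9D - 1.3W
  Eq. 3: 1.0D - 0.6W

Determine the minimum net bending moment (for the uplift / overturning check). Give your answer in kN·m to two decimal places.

-40.19 kN·m

Eq. 1: 1.3(54.23) + 1.4(188.59) + 0.5(83.71) = 376.38
Eq. 2: 0.9(54.23) - 1.3(68.46) = 48.81 - 89.00 = -40.19
Eq. 3: 1.0(54.23) - 0.6(68.46) = 54.23 - 41.08 = 13.15
Combination 2 gives the minimum: -40.19 kN·m.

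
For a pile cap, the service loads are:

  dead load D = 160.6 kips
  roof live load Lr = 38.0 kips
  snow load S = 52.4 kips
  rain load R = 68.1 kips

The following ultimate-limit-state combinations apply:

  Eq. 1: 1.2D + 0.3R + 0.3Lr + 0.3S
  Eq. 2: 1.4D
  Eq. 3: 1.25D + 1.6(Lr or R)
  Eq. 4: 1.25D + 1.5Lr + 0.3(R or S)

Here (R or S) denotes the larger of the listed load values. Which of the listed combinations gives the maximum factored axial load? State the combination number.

(Lr or R) → R = 68.1 kips; (R or S) → R = 68.1 kips.
Eq. 1: 1.2(160.6) + 0.3(68.1) + 0.3(38.0) + 0.3(52.4) = 240.3
Eq. 2: 1.4(160.6) = 224.8
Eq. 3: 1.25(160.6) + 1.6(68.1) = 309.7
Eq. 4: 1.25(160.6) + 1.5(38.0) + 0.3(68.1) = 278.2
The largest value is 309.7 kips from combination 3.

Combination 3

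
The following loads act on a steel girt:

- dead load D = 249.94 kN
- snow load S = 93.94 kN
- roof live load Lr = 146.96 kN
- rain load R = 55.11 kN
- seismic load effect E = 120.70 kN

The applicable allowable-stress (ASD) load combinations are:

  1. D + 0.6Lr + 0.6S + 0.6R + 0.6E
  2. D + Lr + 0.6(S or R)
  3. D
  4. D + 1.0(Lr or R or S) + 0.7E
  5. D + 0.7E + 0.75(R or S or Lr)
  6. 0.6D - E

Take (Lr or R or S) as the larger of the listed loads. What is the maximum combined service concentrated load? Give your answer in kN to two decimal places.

(S or R) → S = 93.94 kN; (Lr or R or S) → Lr = 146.96 kN; (R or S or Lr) → Lr = 146.96 kN.
1. 1.0(249.94) + 0.6(146.96) + 0.6(93.94) + 0.6(55.11) + 0.6(120.70) = 249.94 + 88.18 + 56.36 + 33.07 + 72.42 = 499.97
2. 1.0(249.94) + 1.0(146.96) + 0.6(93.94) = 249.94 + 146.96 + 56.36 = 453.26
3. 1.0(249.94) = 249.94
4. 1.0(249.94) + 1.0(146.96) + 0.7(120.70) = 249.94 + 146.96 + 84.49 = 481.39
5. 1.0(249.94) + 0.7(120.70) + 0.75(146.96) = 249.94 + 84.49 + 110.22 = 444.65
6. 0.6(249.94) - 1.0(120.70) = 149.96 - 120.70 = 29.26
Combination 1 governs: P = 499.97 kN.

499.97 kN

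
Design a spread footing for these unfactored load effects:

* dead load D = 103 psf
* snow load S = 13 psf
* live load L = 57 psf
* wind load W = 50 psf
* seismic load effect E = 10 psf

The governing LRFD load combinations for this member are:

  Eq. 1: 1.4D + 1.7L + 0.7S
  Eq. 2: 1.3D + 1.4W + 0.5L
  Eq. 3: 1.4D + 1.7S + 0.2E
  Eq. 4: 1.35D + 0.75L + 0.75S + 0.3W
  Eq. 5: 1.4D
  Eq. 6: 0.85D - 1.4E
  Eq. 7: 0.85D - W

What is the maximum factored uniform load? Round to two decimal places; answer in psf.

Eq. 1: 1.4(103) + 1.7(57) + 0.7(13) = 250.20
Eq. 2: 1.3(103) + 1.4(50) + 0.5(57) = 232.40
Eq. 3: 1.4(103) + 1.7(13) + 0.2(10) = 168.30
Eq. 4: 1.35(103) + 0.75(57) + 0.75(13) + 0.3(50) = 206.55
Eq. 5: 1.4(103) = 144.20
Eq. 6: 0.85(103) - 1.4(10) = 73.55
Eq. 7: 0.85(103) - 1.0(50) = 37.55
The controlling combination is 1, giving 250.20 psf.

250.20 psf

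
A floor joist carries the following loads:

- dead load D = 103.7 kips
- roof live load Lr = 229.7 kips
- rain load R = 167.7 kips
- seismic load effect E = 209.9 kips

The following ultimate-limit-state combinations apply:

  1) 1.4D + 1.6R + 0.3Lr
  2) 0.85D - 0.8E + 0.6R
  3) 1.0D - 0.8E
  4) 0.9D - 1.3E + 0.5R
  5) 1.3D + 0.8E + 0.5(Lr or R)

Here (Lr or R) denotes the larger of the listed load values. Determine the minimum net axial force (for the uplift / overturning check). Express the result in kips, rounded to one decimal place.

-95.7 kips

(Lr or R) → Lr = 229.7 kips.
1) 1.4(103.7) + 1.6(167.7) + 0.3(229.7) = 145.2 + 268.3 + 68.9 = 482.4
2) 0.85(103.7) - 0.8(209.9) + 0.6(167.7) = 88.1 - 167.9 + 100.6 = 20.8
3) 1.0(103.7) - 0.8(209.9) = 103.7 - 167.9 = -64.2
4) 0.9(103.7) - 1.3(209.9) + 0.5(167.7) = 93.3 - 272.9 + 83.9 = -95.7
5) 1.3(103.7) + 0.8(209.9) + 0.5(229.7) = 134.8 + 167.9 + 114.9 = 417.6
Combination 4 gives the minimum: -95.7 kips.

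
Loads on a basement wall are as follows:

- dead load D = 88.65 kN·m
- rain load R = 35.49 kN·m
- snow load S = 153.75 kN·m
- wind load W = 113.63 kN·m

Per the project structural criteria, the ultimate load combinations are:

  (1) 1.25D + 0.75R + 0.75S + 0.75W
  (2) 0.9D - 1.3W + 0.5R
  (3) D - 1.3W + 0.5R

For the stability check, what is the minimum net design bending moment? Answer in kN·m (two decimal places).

(1) 1.25(88.65) + 0.75(35.49) + 0.75(153.75) + 0.75(113.63) = 337.97
(2) 0.9(88.65) - 1.3(113.63) + 0.5(35.49) = -50.19
(3) 1.0(88.65) - 1.3(113.63) + 0.5(35.49) = -41.32
Combination 2 gives the minimum: -50.19 kN·m.

-50.19 kN·m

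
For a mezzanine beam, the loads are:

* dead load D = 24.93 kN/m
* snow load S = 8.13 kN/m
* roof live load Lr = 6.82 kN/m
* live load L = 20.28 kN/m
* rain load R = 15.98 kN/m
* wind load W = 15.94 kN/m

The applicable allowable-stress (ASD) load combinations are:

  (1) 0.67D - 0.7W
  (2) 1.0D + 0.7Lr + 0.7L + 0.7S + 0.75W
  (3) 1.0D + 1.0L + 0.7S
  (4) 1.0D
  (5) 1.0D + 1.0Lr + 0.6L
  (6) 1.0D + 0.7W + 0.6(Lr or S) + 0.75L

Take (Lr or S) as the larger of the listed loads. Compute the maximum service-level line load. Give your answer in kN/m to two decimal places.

(Lr or S) → S = 8.13 kN/m.
(1) 0.67(24.93) - 0.7(15.94) = 5.55
(2) 1.0(24.93) + 0.7(6.82) + 0.7(20.28) + 0.7(8.13) + 0.75(15.94) = 24.93 + 4.77 + 14.20 + 5.69 + 11.96 = 61.55
(3) 1.0(24.93) + 1.0(20.28) + 0.7(8.13) = 24.93 + 20.28 + 5.69 = 50.90
(4) 1.0(24.93) = 24.93
(5) 1.0(24.93) + 1.0(6.82) + 0.6(20.28) = 24.93 + 6.82 + 12.17 = 43.92
(6) 1.0(24.93) + 0.7(15.94) + 0.6(8.13) + 0.75(20.28) = 24.93 + 11.16 + 4.88 + 15.21 = 56.18
Combination 2 governs: w = 61.55 kN/m.

61.55 kN/m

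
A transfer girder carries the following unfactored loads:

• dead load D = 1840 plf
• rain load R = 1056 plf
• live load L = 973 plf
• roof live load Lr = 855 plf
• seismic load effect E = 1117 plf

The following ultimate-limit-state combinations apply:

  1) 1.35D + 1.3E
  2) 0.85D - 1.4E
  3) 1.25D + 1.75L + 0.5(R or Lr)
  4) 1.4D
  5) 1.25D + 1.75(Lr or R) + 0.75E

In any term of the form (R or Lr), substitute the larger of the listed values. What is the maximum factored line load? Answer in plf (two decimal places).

4985.75 plf

(R or Lr) → R = 1056 plf; (Lr or R) → R = 1056 plf.
1) 1.35(1840) + 1.3(1117) = 3936.10
2) 0.85(1840) - 1.4(1117) = 0.20
3) 1.25(1840) + 1.75(973) + 0.5(1056) = 4530.75
4) 1.4(1840) = 2576.00
5) 1.25(1840) + 1.75(1056) + 0.75(1117) = 4985.75
Combination 5 governs: w_u = 4985.75 plf.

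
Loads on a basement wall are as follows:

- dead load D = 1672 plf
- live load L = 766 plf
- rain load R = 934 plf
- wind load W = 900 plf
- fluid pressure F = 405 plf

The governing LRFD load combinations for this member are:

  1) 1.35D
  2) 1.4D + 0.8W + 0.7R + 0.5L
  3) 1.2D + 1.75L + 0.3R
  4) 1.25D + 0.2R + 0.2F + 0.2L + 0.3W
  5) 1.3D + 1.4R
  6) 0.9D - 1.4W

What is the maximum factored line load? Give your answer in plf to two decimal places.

1) 1.35(1672) = 2257.20
2) 1.4(1672) + 0.8(900) + 0.7(934) + 0.5(766) = 2340.80 + 720.00 + 653.80 + 383.00 = 4097.60
3) 1.2(1672) + 1.75(766) + 0.3(934) = 2006.40 + 1340.50 + 280.20 = 3627.10
4) 1.25(1672) + 0.2(934) + 0.2(405) + 0.2(766) + 0.3(900) = 2090.00 + 186.80 + 81.00 + 153.20 + 270.00 = 2781.00
5) 1.3(1672) + 1.4(934) = 2173.60 + 1307.60 = 3481.20
6) 0.9(1672) - 1.4(900) = 1504.80 - 1260.00 = 244.80
The controlling combination is 2, giving 4097.60 plf.

4097.60 plf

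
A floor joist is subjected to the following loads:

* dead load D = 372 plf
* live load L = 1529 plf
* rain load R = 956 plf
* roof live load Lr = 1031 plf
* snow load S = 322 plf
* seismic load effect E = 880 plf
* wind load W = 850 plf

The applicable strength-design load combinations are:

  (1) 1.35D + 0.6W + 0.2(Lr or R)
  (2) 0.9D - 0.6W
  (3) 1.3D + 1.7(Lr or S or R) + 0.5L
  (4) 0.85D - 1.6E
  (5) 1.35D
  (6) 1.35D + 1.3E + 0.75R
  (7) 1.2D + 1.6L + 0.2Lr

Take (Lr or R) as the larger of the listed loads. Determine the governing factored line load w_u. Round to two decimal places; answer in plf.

(Lr or R) → Lr = 1031 plf; (Lr or S or R) → Lr = 1031 plf.
(1) 1.35(372) + 0.6(850) + 0.2(1031) = 1218.40
(2) 0.9(372) - 0.6(850) = -175.20
(3) 1.3(372) + 1.7(1031) + 0.5(1529) = 3000.80
(4) 0.85(372) - 1.6(880) = -1091.80
(5) 1.35(372) = 502.20
(6) 1.35(372) + 1.3(880) + 0.75(956) = 2363.20
(7) 1.2(372) + 1.6(1529) + 0.2(1031) = 3099.00
Combination 7 governs: w_u = 3099.00 plf.

3099.00 plf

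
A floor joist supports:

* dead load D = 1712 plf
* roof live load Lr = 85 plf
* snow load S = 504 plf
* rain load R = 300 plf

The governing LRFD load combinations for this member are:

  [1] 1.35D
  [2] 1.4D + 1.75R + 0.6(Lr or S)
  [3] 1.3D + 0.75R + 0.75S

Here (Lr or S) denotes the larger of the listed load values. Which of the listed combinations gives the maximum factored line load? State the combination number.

Combination 2

(Lr or S) → S = 504 plf.
[1] 1.35(1712) = 2311.20
[2] 1.4(1712) + 1.75(300) + 0.6(504) = 3224.20
[3] 1.3(1712) + 0.75(300) + 0.75(504) = 2828.60
The largest value is 3224.20 plf from combination 2.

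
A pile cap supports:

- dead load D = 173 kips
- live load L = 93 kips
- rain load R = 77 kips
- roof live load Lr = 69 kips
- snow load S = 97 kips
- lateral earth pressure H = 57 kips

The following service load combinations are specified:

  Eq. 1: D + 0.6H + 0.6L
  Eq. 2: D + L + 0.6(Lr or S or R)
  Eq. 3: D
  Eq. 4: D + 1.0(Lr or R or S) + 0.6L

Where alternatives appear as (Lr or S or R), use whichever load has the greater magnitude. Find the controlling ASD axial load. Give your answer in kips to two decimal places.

325.80 kips

(Lr or S or R) → S = 97 kips; (Lr or R or S) → S = 97 kips.
Eq. 1: 1.0(173) + 0.6(57) + 0.6(93) = 173.00 + 34.20 + 55.80 = 263.00
Eq. 2: 1.0(173) + 1.0(93) + 0.6(97) = 173.00 + 93.00 + 58.20 = 324.20
Eq. 3: 1.0(173) = 173.00
Eq. 4: 1.0(173) + 1.0(97) + 0.6(93) = 173.00 + 97.00 + 55.80 = 325.80
Maximum is from combination 4.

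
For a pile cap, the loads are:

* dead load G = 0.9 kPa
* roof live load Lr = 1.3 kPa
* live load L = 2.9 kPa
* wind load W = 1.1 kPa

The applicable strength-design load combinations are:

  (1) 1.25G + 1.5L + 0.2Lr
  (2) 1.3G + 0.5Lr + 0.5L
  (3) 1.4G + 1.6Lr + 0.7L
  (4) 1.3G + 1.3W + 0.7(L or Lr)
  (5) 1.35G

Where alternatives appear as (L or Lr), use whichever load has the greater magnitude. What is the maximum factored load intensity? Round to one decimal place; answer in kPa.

5.7 kPa

(L or Lr) → L = 2.9 kPa.
(1) 1.25(0.9) + 1.5(2.9) + 0.2(1.3) = 5.7
(2) 1.3(0.9) + 0.5(1.3) + 0.5(2.9) = 3.3
(3) 1.4(0.9) + 1.6(1.3) + 0.7(2.9) = 5.4
(4) 1.3(0.9) + 1.3(1.1) + 0.7(2.9) = 4.6
(5) 1.35(0.9) = 1.2
The controlling combination is 1, giving 5.7 kPa.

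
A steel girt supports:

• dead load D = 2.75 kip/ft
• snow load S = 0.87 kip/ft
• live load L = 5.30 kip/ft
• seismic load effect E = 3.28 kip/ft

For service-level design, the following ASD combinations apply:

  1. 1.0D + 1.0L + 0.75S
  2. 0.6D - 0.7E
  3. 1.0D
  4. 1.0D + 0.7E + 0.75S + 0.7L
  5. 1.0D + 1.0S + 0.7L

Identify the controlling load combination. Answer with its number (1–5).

1. 1.0(2.75) + 1.0(5.30) + 0.75(0.87) = 8.70
2. 0.6(2.75) - 0.7(3.28) = -0.65
3. 1.0(2.75) = 2.75
4. 1.0(2.75) + 0.7(3.28) + 0.75(0.87) + 0.7(5.30) = 9.41
5. 1.0(2.75) + 1.0(0.87) + 0.7(5.30) = 7.33
The largest value is 9.41 kip/ft from combination 4.

Combination 4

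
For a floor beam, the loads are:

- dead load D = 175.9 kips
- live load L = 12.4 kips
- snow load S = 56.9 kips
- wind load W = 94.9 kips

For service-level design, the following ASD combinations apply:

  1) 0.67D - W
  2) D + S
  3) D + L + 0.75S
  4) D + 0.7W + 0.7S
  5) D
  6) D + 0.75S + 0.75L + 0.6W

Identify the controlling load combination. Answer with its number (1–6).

Combination 6

1) 0.67(175.9) - 1.0(94.9) = 117.9 - 94.9 = 23.0
2) 1.0(175.9) + 1.0(56.9) = 175.9 + 56.9 = 232.8
3) 1.0(175.9) + 1.0(12.4) + 0.75(56.9) = 175.9 + 12.4 + 42.7 = 231.0
4) 1.0(175.9) + 0.7(94.9) + 0.7(56.9) = 282.2
5) 1.0(175.9) = 175.9
6) 1.0(175.9) + 0.75(56.9) + 0.75(12.4) + 0.6(94.9) = 175.9 + 42.7 + 9.3 + 56.9 = 284.8
The largest value is 284.8 kips from combination 6.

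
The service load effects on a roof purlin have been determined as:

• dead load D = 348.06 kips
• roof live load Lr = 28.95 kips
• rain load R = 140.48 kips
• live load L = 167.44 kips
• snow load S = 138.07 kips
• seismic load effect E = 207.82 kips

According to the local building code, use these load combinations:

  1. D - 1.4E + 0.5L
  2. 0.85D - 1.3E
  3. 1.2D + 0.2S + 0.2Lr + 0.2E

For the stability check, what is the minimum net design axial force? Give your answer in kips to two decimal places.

1. 1.0(348.06) - 1.4(207.82) + 0.5(167.44) = 140.83
2. 0.85(348.06) - 1.3(207.82) = 25.69
3. 1.2(348.06) + 0.2(138.07) + 0.2(28.95) + 0.2(207.82) = 492.64
Combination 2 gives the minimum: 25.69 kips.

25.69 kips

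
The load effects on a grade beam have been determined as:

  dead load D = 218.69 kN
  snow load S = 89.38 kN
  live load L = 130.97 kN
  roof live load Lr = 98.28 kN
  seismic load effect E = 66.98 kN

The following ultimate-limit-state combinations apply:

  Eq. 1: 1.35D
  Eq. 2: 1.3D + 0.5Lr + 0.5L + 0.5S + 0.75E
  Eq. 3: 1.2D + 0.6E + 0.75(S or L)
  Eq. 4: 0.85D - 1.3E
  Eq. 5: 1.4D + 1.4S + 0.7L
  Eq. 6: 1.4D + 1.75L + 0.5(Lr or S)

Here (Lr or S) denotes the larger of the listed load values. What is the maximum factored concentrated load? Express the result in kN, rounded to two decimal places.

(S or L) → L = 130.97 kN; (Lr or S) → Lr = 98.28 kN.
Eq. 1: 1.35(218.69) = 295.23
Eq. 2: 1.3(218.69) + 0.5(98.28) + 0.5(130.97) + 0.5(89.38) + 0.75(66.98) = 493.85
Eq. 3: 1.2(218.69) + 0.6(66.98) + 0.75(130.97) = 400.84
Eq. 4: 0.85(218.69) - 1.3(66.98) = 98.81
Eq. 5: 1.4(218.69) + 1.4(89.38) + 0.7(130.97) = 306.17 + 125.13 + 91.68 = 522.98
Eq. 6: 1.4(218.69) + 1.75(130.97) + 0.5(98.28) = 584.50
Combination 6 governs: P_u = 584.50 kN.

584.50 kN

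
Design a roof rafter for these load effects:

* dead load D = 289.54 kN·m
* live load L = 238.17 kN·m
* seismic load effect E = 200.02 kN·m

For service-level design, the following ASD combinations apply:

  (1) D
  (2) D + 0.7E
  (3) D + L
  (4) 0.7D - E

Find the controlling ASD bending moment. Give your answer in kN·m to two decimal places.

(1) 1.0(289.54) = 289.54
(2) 1.0(289.54) + 0.7(200.02) = 289.54 + 140.01 = 429.55
(3) 1.0(289.54) + 1.0(238.17) = 289.54 + 238.17 = 527.71
(4) 0.7(289.54) - 1.0(200.02) = 202.68 - 200.02 = 2.66
The controlling combination is 3, giving 527.71 kN·m.

527.71 kN·m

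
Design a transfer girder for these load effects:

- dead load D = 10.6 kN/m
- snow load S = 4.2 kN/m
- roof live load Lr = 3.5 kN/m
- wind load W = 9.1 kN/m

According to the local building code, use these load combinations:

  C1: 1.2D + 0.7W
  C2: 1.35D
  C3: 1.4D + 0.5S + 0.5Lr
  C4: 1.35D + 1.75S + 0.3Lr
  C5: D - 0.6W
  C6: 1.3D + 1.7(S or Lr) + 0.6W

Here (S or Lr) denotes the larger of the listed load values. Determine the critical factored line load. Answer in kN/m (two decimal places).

(S or Lr) → S = 4.2 kN/m.
C1: 1.2(10.6) + 0.7(9.1) = 12.72 + 6.37 = 19.09
C2: 1.35(10.6) = 14.31
C3: 1.4(10.6) + 0.5(4.2) + 0.5(3.5) = 14.84 + 2.10 + 1.75 = 18.69
C4: 1.35(10.6) + 1.75(4.2) + 0.3(3.5) = 14.31 + 7.35 + 1.05 = 22.71
C5: 1.0(10.6) - 0.6(9.1) = 10.60 - 5.46 = 5.14
C6: 1.3(10.6) + 1.7(4.2) + 0.6(9.1) = 13.78 + 7.14 + 5.46 = 26.38
The controlling combination is 6, giving 26.38 kN/m.

26.38 kN/m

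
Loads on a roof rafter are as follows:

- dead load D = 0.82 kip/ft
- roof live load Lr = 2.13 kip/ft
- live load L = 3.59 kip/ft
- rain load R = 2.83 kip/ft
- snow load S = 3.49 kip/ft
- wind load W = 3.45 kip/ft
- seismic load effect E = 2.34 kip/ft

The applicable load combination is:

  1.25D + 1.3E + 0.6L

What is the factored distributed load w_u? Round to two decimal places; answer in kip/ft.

6.22 kip/ft

1.25(0.82) + 1.3(2.34) + 0.6(3.59) = 1.03 + 3.04 + 2.15 = 6.22
w_u = 6.22 kip/ft.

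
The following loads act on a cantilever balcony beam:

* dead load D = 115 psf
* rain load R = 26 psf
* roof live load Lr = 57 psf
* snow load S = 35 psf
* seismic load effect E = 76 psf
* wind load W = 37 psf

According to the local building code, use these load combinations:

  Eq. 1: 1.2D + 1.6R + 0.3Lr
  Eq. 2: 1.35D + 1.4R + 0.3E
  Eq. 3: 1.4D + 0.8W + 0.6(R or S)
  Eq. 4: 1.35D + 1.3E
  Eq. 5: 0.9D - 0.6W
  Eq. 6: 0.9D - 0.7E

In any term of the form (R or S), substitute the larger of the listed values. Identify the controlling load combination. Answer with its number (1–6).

Combination 4

(R or S) → S = 35 psf.
Eq. 1: 1.2(115) + 1.6(26) + 0.3(57) = 138.00 + 41.60 + 17.10 = 196.70
Eq. 2: 1.35(115) + 1.4(26) + 0.3(76) = 155.25 + 36.40 + 22.80 = 214.45
Eq. 3: 1.4(115) + 0.8(37) + 0.6(35) = 161.00 + 29.60 + 21.00 = 211.60
Eq. 4: 1.35(115) + 1.3(76) = 155.25 + 98.80 = 254.05
Eq. 5: 0.9(115) - 0.6(37) = 103.50 - 22.20 = 81.30
Eq. 6: 0.9(115) - 0.7(76) = 103.50 - 53.20 = 50.30
The largest value is 254.05 psf from combination 4.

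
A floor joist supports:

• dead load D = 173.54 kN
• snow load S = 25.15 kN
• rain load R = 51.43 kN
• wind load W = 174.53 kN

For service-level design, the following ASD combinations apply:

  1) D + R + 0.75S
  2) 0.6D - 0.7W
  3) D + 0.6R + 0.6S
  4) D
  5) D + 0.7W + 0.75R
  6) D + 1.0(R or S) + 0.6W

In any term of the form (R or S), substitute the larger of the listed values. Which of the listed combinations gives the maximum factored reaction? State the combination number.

Combination 5

(R or S) → R = 51.43 kN.
1) 1.0(173.54) + 1.0(51.43) + 0.75(25.15) = 173.54 + 51.43 + 18.86 = 243.83
2) 0.6(173.54) - 0.7(174.53) = 104.12 - 122.17 = -18.05
3) 1.0(173.54) + 0.6(51.43) + 0.6(25.15) = 173.54 + 30.86 + 15.09 = 219.49
4) 1.0(173.54) = 173.54
5) 1.0(173.54) + 0.7(174.53) + 0.75(51.43) = 173.54 + 122.17 + 38.57 = 334.28
6) 1.0(173.54) + 1.0(51.43) + 0.6(174.53) = 173.54 + 51.43 + 104.72 = 329.69
The largest value is 334.28 kN from combination 5.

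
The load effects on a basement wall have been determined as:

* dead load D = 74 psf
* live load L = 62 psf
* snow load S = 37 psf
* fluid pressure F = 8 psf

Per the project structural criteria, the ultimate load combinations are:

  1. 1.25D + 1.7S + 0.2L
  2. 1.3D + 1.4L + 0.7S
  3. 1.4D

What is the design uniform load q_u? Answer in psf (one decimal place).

208.9 psf

1. 1.25(74) + 1.7(37) + 0.2(62) = 167.8
2. 1.3(74) + 1.4(62) + 0.7(37) = 208.9
3. 1.4(74) = 103.6
The controlling combination is 2, giving 208.9 psf.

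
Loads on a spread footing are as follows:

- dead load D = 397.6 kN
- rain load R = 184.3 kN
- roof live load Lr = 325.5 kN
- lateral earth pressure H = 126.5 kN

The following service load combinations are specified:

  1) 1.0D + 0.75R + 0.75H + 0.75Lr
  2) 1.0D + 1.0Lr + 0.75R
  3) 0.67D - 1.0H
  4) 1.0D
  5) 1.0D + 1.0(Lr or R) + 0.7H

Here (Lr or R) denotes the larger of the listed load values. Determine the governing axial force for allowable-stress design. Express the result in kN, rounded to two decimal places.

(Lr or R) → Lr = 325.5 kN.
1) 1.0(397.6) + 0.75(184.3) + 0.75(126.5) + 0.75(325.5) = 874.83
2) 1.0(397.6) + 1.0(325.5) + 0.75(184.3) = 861.33
3) 0.67(397.6) - 1.0(126.5) = 139.89
4) 1.0(397.6) = 397.60
5) 1.0(397.6) + 1.0(325.5) + 0.7(126.5) = 811.65
Maximum is from combination 1.

874.83 kN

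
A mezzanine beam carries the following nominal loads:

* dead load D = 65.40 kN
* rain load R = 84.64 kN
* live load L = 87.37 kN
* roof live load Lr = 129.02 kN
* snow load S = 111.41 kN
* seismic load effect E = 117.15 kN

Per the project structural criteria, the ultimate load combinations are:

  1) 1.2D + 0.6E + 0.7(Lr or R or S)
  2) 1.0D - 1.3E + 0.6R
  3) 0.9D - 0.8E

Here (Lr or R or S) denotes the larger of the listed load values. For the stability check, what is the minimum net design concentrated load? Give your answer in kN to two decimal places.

-36.11 kN

(Lr or R or S) → Lr = 129.02 kN.
1) 1.2(65.40) + 0.6(117.15) + 0.7(129.02) = 239.08
2) 1.0(65.40) - 1.3(117.15) + 0.6(84.64) = -36.11
3) 0.9(65.40) - 0.8(117.15) = -34.86
Combination 2 gives the minimum: -36.11 kN.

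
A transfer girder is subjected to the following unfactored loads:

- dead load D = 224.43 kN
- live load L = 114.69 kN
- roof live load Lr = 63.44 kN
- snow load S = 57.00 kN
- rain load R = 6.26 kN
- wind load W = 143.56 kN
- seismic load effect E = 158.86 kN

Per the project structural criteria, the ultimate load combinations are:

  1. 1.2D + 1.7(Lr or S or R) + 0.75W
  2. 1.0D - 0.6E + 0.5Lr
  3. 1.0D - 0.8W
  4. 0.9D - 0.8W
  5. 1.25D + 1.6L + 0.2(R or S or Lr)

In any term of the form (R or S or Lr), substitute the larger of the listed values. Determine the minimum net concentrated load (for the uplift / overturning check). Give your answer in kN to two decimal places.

(Lr or S or R) → Lr = 63.44 kN; (R or S or Lr) → Lr = 63.44 kN.
1. 1.2(224.43) + 1.7(63.44) + 0.75(143.56) = 484.83
2. 1.0(224.43) - 0.6(158.86) + 0.5(63.44) = 224.43 - 95.32 + 31.72 = 160.83
3. 1.0(224.43) - 0.8(143.56) = 224.43 - 114.85 = 109.58
4. 0.9(224.43) - 0.8(143.56) = 201.99 - 114.85 = 87.14
5. 1.25(224.43) + 1.6(114.69) + 0.2(63.44) = 280.54 + 183.50 + 12.69 = 476.73
Combination 4 gives the minimum: 87.14 kN.

87.14 kN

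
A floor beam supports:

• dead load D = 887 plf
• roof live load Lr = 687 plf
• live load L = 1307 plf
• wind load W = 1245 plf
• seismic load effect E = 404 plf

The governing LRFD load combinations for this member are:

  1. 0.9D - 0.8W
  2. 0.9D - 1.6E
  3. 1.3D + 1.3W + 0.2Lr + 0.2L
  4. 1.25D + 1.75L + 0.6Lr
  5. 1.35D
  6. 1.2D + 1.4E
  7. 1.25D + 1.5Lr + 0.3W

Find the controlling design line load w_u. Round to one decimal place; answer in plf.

3808.2 plf

1. 0.9(887) - 0.8(1245) = 798.3 - 996.0 = -197.7
2. 0.9(887) - 1.6(404) = 798.3 - 646.4 = 151.9
3. 1.3(887) + 1.3(1245) + 0.2(687) + 0.2(1307) = 1153.1 + 1618.5 + 137.4 + 261.4 = 3170.4
4. 1.25(887) + 1.75(1307) + 0.6(687) = 3808.2
5. 1.35(887) = 1197.5
6. 1.2(887) + 1.4(404) = 1064.4 + 565.6 = 1630.0
7. 1.25(887) + 1.5(687) + 0.3(1245) = 1108.8 + 1030.5 + 373.5 = 2512.8
Maximum is from combination 4.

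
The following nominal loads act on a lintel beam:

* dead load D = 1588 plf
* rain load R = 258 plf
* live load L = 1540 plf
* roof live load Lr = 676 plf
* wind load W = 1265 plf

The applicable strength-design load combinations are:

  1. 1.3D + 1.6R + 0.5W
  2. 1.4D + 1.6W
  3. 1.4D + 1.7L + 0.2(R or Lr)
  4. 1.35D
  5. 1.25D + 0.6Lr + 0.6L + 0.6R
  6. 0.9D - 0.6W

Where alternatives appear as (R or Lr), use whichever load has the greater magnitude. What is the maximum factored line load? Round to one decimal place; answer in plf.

(R or Lr) → Lr = 676 plf.
1. 1.3(1588) + 1.6(258) + 0.5(1265) = 2064.4 + 412.8 + 632.5 = 3109.7
2. 1.4(1588) + 1.6(1265) = 2223.2 + 2024.0 = 4247.2
3. 1.4(1588) + 1.7(1540) + 0.2(676) = 2223.2 + 2618.0 + 135.2 = 4976.4
4. 1.35(1588) = 2143.8
5. 1.25(1588) + 0.6(676) + 0.6(1540) + 0.6(258) = 1985.0 + 405.6 + 924.0 + 154.8 = 3469.4
6. 0.9(1588) - 0.6(1265) = 1429.2 - 759.0 = 670.2
Combination 3 governs: w_u = 4976.4 plf.

4976.4 plf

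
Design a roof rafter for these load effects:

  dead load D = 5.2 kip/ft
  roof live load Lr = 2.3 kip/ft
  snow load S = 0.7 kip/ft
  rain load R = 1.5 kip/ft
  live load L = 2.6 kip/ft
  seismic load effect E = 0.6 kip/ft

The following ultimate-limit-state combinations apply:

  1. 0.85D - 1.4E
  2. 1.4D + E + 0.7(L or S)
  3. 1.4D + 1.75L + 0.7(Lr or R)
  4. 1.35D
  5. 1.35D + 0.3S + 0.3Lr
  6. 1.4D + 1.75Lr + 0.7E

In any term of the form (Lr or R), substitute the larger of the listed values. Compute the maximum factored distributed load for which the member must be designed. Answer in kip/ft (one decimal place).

(L or S) → L = 2.6 kip/ft; (Lr or R) → Lr = 2.3 kip/ft.
1. 0.85(5.2) - 1.4(0.6) = 4.4 - 0.8 = 3.6
2. 1.4(5.2) + 1.0(0.6) + 0.7(2.6) = 7.3 + 0.6 + 1.8 = 9.7
3. 1.4(5.2) + 1.75(2.6) + 0.7(2.3) = 13.4
4. 1.35(5.2) = 7.0
5. 1.35(5.2) + 0.3(0.7) + 0.3(2.3) = 7.0 + 0.2 + 0.7 = 7.9
6. 1.4(5.2) + 1.75(2.3) + 0.7(0.6) = 7.3 + 4.0 + 0.4 = 11.7
Combination 3 governs: w_u = 13.4 kip/ft.

13.4 kip/ft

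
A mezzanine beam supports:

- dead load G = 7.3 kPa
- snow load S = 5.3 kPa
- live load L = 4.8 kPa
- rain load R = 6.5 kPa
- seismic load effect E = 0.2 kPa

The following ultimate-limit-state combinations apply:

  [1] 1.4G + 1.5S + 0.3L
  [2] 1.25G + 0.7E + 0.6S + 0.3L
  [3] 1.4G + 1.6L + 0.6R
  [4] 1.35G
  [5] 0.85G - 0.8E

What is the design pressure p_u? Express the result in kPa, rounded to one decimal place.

[1] 1.4(7.3) + 1.5(5.3) + 0.3(4.8) = 10.2 + 8.0 + 1.4 = 19.6
[2] 1.25(7.3) + 0.7(0.2) + 0.6(5.3) + 0.3(4.8) = 13.9
[3] 1.4(7.3) + 1.6(4.8) + 0.6(6.5) = 10.2 + 7.7 + 3.9 = 21.8
[4] 1.35(7.3) = 9.9
[5] 0.85(7.3) - 0.8(0.2) = 6.2 - 0.2 = 6.0
Combination 3 governs: p_u = 21.8 kPa.

21.8 kPa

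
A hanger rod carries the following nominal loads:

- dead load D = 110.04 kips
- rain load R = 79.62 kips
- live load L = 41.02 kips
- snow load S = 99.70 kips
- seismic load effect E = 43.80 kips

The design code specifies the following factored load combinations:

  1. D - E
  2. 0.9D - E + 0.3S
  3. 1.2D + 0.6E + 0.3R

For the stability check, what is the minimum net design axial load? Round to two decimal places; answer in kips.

1. 1.0(110.04) - 1.0(43.80) = 110.04 - 43.80 = 66.24
2. 0.9(110.04) - 1.0(43.80) + 0.3(99.70) = 99.04 - 43.80 + 29.91 = 85.15
3. 1.2(110.04) + 0.6(43.80) + 0.3(79.62) = 182.21
Combination 1 gives the minimum: 66.24 kips.

66.24 kips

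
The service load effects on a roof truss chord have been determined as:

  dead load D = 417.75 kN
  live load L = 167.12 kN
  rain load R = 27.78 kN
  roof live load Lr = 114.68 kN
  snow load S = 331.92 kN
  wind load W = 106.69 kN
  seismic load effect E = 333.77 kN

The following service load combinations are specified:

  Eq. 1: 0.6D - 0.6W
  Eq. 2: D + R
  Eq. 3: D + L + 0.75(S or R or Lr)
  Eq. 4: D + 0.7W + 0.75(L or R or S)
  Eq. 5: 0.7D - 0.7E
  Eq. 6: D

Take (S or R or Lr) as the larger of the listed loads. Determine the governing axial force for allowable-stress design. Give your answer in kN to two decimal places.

833.81 kN

(S or R or Lr) → S = 331.92 kN; (L or R or S) → S = 331.92 kN.
Eq. 1: 0.6(417.75) - 0.6(106.69) = 186.64
Eq. 2: 1.0(417.75) + 1.0(27.78) = 445.53
Eq. 3: 1.0(417.75) + 1.0(167.12) + 0.75(331.92) = 833.81
Eq. 4: 1.0(417.75) + 0.7(106.69) + 0.75(331.92) = 741.37
Eq. 5: 0.7(417.75) - 0.7(333.77) = 58.79
Eq. 6: 1.0(417.75) = 417.75
Maximum is from combination 3.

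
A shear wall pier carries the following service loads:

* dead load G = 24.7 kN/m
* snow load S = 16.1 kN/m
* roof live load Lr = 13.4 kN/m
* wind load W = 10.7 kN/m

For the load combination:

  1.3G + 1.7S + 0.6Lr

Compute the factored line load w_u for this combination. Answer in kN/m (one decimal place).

1.3(24.7) + 1.7(16.1) + 0.6(13.4) = 67.5
w_u = 67.5 kN/m.

67.5 kN/m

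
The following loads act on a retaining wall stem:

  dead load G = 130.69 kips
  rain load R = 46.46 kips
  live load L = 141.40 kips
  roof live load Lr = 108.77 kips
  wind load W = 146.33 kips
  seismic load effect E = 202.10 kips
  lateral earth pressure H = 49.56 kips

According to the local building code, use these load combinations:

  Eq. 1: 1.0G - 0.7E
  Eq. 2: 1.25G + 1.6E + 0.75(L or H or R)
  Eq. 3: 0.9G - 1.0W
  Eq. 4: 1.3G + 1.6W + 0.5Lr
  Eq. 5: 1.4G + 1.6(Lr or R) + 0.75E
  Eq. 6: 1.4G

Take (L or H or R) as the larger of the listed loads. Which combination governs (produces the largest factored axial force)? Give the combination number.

(L or H or R) → L = 141.40 kips; (Lr or R) → Lr = 108.77 kips.
Eq. 1: 1.0(130.69) - 0.7(202.10) = 130.69 - 141.47 = -10.78
Eq. 2: 1.25(130.69) + 1.6(202.10) + 0.75(141.40) = 163.36 + 323.36 + 106.05 = 592.77
Eq. 3: 0.9(130.69) - 1.0(146.33) = 117.62 - 146.33 = -28.71
Eq. 4: 1.3(130.69) + 1.6(146.33) + 0.5(108.77) = 458.41
Eq. 5: 1.4(130.69) + 1.6(108.77) + 0.75(202.10) = 508.57
Eq. 6: 1.4(130.69) = 182.97
The largest value is 592.77 kips from combination 2.

Combination 2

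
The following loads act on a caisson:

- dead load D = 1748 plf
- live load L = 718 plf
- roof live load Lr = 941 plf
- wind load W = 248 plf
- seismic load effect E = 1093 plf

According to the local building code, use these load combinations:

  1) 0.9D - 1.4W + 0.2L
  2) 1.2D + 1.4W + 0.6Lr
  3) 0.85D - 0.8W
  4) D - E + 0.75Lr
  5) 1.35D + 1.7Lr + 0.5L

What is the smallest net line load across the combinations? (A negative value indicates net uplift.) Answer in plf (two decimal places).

1287.40 plf

1) 0.9(1748) - 1.4(248) + 0.2(718) = 1369.60
2) 1.2(1748) + 1.4(248) + 0.6(941) = 3009.40
3) 0.85(1748) - 0.8(248) = 1287.40
4) 1.0(1748) - 1.0(1093) + 0.75(941) = 1360.75
5) 1.35(1748) + 1.7(941) + 0.5(718) = 4318.50
Combination 3 gives the minimum: 1287.40 plf.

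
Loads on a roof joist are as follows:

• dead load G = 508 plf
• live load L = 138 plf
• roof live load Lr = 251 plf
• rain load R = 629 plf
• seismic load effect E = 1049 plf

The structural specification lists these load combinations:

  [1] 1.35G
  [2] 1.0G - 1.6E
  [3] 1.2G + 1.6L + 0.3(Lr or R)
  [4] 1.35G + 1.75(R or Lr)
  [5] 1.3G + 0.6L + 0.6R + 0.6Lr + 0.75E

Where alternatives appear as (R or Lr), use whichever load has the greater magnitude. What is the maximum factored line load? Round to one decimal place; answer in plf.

(Lr or R) → R = 629 plf; (R or Lr) → R = 629 plf.
[1] 1.35(508) = 685.8
[2] 1.0(508) - 1.6(1049) = 508.0 - 1678.4 = -1170.4
[3] 1.2(508) + 1.6(138) + 0.3(629) = 609.6 + 220.8 + 188.7 = 1019.1
[4] 1.35(508) + 1.75(629) = 685.8 + 1100.8 = 1786.6
[5] 1.3(508) + 0.6(138) + 0.6(629) + 0.6(251) + 0.75(1049) = 660.4 + 82.8 + 377.4 + 150.6 + 786.8 = 2058.0
Maximum is from combination 5.

2058.0 plf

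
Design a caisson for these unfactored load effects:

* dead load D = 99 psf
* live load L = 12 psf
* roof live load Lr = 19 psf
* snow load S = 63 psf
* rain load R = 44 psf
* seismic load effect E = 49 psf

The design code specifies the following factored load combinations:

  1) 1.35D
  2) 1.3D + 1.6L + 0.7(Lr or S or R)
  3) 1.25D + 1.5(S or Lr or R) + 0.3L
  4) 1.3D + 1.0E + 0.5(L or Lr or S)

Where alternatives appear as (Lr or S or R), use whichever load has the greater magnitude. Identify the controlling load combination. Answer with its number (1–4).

(Lr or S or R) → S = 63 psf; (S or Lr or R) → S = 63 psf; (L or Lr or S) → S = 63 psf.
1) 1.35(99) = 133.7
2) 1.3(99) + 1.6(12) + 0.7(63) = 192.0
3) 1.25(99) + 1.5(63) + 0.3(12) = 221.9
4) 1.3(99) + 1.0(49) + 0.5(63) = 209.2
The largest value is 221.9 psf from combination 3.

Combination 3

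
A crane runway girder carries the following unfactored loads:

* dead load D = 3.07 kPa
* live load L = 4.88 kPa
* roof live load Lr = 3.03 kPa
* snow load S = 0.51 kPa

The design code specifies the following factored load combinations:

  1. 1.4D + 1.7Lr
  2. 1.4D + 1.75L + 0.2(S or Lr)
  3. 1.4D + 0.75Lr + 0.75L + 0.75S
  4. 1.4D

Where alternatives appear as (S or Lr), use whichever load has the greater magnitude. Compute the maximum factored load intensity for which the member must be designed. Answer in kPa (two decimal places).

13.44 kPa

(S or Lr) → Lr = 3.03 kPa.
1. 1.4(3.07) + 1.7(3.03) = 4.30 + 5.15 = 9.45
2. 1.4(3.07) + 1.75(4.88) + 0.2(3.03) = 13.44
3. 1.4(3.07) + 0.75(3.03) + 0.75(4.88) + 0.75(0.51) = 4.30 + 2.27 + 3.66 + 0.38 = 10.61
4. 1.4(3.07) = 4.30
Combination 2 governs: q_u = 13.44 kPa.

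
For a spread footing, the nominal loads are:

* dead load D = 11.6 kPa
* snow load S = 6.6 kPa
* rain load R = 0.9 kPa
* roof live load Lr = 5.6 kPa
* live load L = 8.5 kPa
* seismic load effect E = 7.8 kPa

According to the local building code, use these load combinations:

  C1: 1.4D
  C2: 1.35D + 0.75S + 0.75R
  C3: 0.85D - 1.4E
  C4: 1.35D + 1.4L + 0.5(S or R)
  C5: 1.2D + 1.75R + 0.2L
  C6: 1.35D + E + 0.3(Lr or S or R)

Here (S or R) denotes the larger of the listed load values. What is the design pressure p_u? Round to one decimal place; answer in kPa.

30.9 kPa

(S or R) → S = 6.6 kPa; (Lr or S or R) → S = 6.6 kPa.
C1: 1.4(11.6) = 16.2
C2: 1.35(11.6) + 0.75(6.6) + 0.75(0.9) = 21.3
C3: 0.85(11.6) - 1.4(7.8) = -1.1
C4: 1.35(11.6) + 1.4(8.5) + 0.5(6.6) = 30.9
C5: 1.2(11.6) + 1.75(0.9) + 0.2(8.5) = 17.2
C6: 1.35(11.6) + 1.0(7.8) + 0.3(6.6) = 25.4
Combination 4 governs: p_u = 30.9 kPa.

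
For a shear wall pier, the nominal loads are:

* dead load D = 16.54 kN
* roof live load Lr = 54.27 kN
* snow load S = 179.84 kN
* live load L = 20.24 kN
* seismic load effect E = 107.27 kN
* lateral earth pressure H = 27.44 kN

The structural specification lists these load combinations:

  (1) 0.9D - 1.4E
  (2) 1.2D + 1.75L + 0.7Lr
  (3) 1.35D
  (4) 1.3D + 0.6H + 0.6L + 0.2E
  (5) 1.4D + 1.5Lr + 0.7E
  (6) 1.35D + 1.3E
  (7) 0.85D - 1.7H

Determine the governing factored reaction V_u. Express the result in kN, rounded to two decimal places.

(1) 0.9(16.54) - 1.4(107.27) = 14.89 - 150.18 = -135.29
(2) 1.2(16.54) + 1.75(20.24) + 0.7(54.27) = 19.85 + 35.42 + 37.99 = 93.26
(3) 1.35(16.54) = 22.33
(4) 1.3(16.54) + 0.6(27.44) + 0.6(20.24) + 0.2(107.27) = 71.56
(5) 1.4(16.54) + 1.5(54.27) + 0.7(107.27) = 179.65
(6) 1.35(16.54) + 1.3(107.27) = 22.33 + 139.45 = 161.78
(7) 0.85(16.54) - 1.7(27.44) = 14.06 - 46.65 = -32.59
Combination 5 governs: V_u = 179.65 kN.

179.65 kN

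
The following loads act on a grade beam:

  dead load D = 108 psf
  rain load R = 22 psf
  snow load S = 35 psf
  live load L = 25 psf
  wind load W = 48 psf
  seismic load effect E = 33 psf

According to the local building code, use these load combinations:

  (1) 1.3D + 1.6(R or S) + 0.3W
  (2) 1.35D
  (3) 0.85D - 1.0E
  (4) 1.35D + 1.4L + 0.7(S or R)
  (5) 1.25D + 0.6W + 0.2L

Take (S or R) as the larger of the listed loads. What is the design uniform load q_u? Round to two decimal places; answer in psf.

(R or S) → S = 35 psf; (S or R) → S = 35 psf.
(1) 1.3(108) + 1.6(35) + 0.3(48) = 210.80
(2) 1.35(108) = 145.80
(3) 0.85(108) - 1.0(33) = 58.80
(4) 1.35(108) + 1.4(25) + 0.7(35) = 205.30
(5) 1.25(108) + 0.6(48) + 0.2(25) = 168.80
Combination 1 governs: q_u = 210.80 psf.

210.80 psf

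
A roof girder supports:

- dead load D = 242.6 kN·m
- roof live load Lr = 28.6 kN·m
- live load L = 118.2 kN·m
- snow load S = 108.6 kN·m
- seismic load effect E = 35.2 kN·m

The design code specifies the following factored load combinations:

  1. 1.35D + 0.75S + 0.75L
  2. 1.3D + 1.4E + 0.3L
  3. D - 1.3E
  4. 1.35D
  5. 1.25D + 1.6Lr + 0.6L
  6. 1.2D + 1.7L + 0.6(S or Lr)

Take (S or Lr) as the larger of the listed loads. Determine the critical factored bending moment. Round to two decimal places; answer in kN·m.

(S or Lr) → S = 108.6 kN·m.
1. 1.35(242.6) + 0.75(108.6) + 0.75(118.2) = 327.51 + 81.45 + 88.65 = 497.61
2. 1.3(242.6) + 1.4(35.2) + 0.3(118.2) = 315.38 + 49.28 + 35.46 = 400.12
3. 1.0(242.6) - 1.3(35.2) = 242.60 - 45.76 = 196.84
4. 1.35(242.6) = 327.51
5. 1.25(242.6) + 1.6(28.6) + 0.6(118.2) = 303.25 + 45.76 + 70.92 = 419.93
6. 1.2(242.6) + 1.7(118.2) + 0.6(108.6) = 291.12 + 200.94 + 65.16 = 557.22
Maximum is from combination 6.

557.22 kN·m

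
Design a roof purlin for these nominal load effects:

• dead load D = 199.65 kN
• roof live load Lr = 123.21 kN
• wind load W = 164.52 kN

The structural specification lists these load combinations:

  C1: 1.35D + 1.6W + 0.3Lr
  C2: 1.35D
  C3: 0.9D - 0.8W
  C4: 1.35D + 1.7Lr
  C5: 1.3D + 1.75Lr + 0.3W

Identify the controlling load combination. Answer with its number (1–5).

C1: 1.35(199.65) + 1.6(164.52) + 0.3(123.21) = 569.72
C2: 1.35(199.65) = 269.53
C3: 0.9(199.65) - 0.8(164.52) = 48.07
C4: 1.35(199.65) + 1.7(123.21) = 478.98
C5: 1.3(199.65) + 1.75(123.21) + 0.3(164.52) = 524.52
The largest value is 569.72 kN from combination 1.

Combination 1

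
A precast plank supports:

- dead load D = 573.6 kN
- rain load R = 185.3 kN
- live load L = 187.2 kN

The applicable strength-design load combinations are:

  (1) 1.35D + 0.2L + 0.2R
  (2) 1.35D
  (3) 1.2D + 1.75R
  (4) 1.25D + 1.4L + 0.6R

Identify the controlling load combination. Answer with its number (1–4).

Combination 4

(1) 1.35(573.6) + 0.2(187.2) + 0.2(185.3) = 848.9
(2) 1.35(573.6) = 774.4
(3) 1.2(573.6) + 1.75(185.3) = 1012.6
(4) 1.25(573.6) + 1.4(187.2) + 0.6(185.3) = 1090.3
The largest value is 1090.3 kN from combination 4.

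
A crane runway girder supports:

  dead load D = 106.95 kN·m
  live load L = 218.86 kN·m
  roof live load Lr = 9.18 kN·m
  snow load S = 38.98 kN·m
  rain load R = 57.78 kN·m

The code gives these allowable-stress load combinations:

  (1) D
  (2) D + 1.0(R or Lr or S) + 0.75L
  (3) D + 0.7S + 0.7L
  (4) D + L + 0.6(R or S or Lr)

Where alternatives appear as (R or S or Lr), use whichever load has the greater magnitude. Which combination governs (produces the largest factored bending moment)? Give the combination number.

(R or Lr or S) → R = 57.78 kN·m; (R or S or Lr) → R = 57.78 kN·m.
(1) 1.0(106.95) = 106.95
(2) 1.0(106.95) + 1.0(57.78) + 0.75(218.86) = 328.88
(3) 1.0(106.95) + 0.7(38.98) + 0.7(218.86) = 287.44
(4) 1.0(106.95) + 1.0(218.86) + 0.6(57.78) = 360.48
The largest value is 360.48 kN·m from combination 4.

Combination 4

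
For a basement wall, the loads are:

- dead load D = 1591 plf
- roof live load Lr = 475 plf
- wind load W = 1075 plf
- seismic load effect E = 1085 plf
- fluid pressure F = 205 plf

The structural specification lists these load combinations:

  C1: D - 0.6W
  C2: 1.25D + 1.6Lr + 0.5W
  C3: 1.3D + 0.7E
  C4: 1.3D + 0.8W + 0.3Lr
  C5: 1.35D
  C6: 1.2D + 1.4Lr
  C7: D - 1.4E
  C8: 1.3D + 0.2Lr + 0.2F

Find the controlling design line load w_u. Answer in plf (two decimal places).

C1: 1.0(1591) - 0.6(1075) = 1591.00 - 645.00 = 946.00
C2: 1.25(1591) + 1.6(475) + 0.5(1075) = 1988.75 + 760.00 + 537.50 = 3286.25
C3: 1.3(1591) + 0.7(1085) = 2068.30 + 759.50 = 2827.80
C4: 1.3(1591) + 0.8(1075) + 0.3(475) = 2068.30 + 860.00 + 142.50 = 3070.80
C5: 1.35(1591) = 2147.85
C6: 1.2(1591) + 1.4(475) = 1909.20 + 665.00 = 2574.20
C7: 1.0(1591) - 1.4(1085) = 1591.00 - 1519.00 = 72.00
C8: 1.3(1591) + 0.2(475) + 0.2(205) = 2068.30 + 95.00 + 41.00 = 2204.30
The controlling combination is 2, giving 3286.25 plf.

3286.25 plf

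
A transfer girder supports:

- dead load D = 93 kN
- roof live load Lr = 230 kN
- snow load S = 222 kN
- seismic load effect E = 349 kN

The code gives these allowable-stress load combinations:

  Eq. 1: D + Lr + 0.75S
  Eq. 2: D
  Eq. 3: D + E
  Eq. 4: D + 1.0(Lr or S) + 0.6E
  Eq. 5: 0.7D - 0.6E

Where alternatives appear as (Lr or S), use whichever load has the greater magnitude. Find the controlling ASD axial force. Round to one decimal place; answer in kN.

532.4 kN

(Lr or S) → Lr = 230 kN.
Eq. 1: 1.0(93) + 1.0(230) + 0.75(222) = 489.5
Eq. 2: 1.0(93) = 93.0
Eq. 3: 1.0(93) + 1.0(349) = 442.0
Eq. 4: 1.0(93) + 1.0(230) + 0.6(349) = 532.4
Eq. 5: 0.7(93) - 0.6(349) = -144.3
The controlling combination is 4, giving 532.4 kN.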